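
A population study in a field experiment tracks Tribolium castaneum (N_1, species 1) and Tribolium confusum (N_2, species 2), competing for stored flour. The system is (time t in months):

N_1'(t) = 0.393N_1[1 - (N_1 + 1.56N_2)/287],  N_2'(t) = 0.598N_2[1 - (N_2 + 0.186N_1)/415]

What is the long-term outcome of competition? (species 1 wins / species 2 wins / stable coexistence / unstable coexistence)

species 2 excludes species 1

Compare the nullcline intercepts: K1/α12 = 287/1.56 = 184 < K2 = 415; K2/α21 = 415/0.186 = 2230 > K1 = 287.
Since the inequalities point opposite ways, species 2 can invade but species 1 cannot.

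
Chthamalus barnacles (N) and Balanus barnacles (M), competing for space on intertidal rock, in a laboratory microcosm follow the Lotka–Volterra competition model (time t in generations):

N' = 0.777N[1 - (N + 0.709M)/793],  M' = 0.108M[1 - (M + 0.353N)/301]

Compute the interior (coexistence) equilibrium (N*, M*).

Setting both brackets to zero gives the nullclines N + 0.709M = 793 and 0.353N + M = 301.
Substituting M = 301 - 0.353N into the first: N(1 - 0.709·0.353) = 793 - 0.709·301.
So N* = 580/0.75 = 773, and then M* = 301 - 0.353·773 = 28.1.

N* ≈ 773, M* ≈ 28.1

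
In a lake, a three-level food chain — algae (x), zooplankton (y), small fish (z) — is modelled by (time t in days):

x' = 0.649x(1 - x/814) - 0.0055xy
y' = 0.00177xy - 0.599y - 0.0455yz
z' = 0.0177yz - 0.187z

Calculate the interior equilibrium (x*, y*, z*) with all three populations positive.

From dz/dt = 0: 0.0177y* = 0.187, so y* = 10.6.
From dx/dt = 0: 0.649(1 - x*/814) = 0.0055·10.6, giving x* = 814·(1 - 0.0895) = 741.
From dy/dt = 0: 0.00177·741 - 0.599 = 0.0455z*, so z* = 0.713/0.0455 = 15.7.

x* ≈ 741, y* ≈ 10.6, z* ≈ 15.7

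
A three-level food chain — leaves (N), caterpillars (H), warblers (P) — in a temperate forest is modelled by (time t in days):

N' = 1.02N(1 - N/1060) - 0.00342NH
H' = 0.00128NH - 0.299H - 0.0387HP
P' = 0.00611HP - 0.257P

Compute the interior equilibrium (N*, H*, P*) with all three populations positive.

From dP/dt = 0: 0.00611H* = 0.257, so H* = 42.1.
From dN/dt = 0: 1.02(1 - N*/1060) = 0.00342·42.1, giving N* = 1060·(1 - 0.141) = 911.
From dH/dt = 0: 0.00128·911 - 0.299 = 0.0387P*, so P* = 0.866/0.0387 = 22.4.

N* ≈ 911, H* ≈ 42.1, P* ≈ 22.4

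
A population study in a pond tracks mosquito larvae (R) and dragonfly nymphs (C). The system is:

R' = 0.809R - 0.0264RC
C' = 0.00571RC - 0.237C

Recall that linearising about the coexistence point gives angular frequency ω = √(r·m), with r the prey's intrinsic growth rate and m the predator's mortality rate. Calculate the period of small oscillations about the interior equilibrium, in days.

Here r = 0.809 and m = 0.237, so r·m = 0.192.
ω = √0.192 = 0.438 per day, hence T = 2π/ω ≈ 14.3 days.

T ≈ 14.3 days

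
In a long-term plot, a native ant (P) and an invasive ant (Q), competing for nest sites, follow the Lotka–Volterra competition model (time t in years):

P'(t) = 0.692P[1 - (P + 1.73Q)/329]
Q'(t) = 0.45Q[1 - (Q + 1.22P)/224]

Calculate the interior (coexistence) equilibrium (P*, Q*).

P* ≈ 52.7, Q* ≈ 160

Setting both brackets to zero gives the nullclines P + 1.73Q = 329 and 1.22P + Q = 224.
Substituting Q = 224 - 1.22P into the first: P(1 - 1.73·1.22) = 329 - 1.73·224.
So P* = -58.5/-1.11 = 52.7, and then Q* = 224 - 1.22·52.7 = 160.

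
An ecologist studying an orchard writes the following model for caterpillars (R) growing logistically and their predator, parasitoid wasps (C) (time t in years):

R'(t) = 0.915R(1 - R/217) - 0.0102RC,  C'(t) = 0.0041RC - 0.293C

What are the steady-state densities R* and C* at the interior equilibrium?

From dC/dt = 0 with C > 0: 0.0041R* = 0.293, so R* = 71.5.
Substitute into dR/dt = 0: 0.915(1 - 71.5/217) = 0.0102C*.
The bracket is 0.671, giving C* = 0.614/0.0102 = 60.2.

R* ≈ 71.5, C* ≈ 60.2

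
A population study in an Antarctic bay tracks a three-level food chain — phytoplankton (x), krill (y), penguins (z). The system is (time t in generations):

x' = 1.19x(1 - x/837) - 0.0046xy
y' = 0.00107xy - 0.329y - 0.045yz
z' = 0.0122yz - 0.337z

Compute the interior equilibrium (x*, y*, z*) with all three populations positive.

x* ≈ 748, y* ≈ 27.6, z* ≈ 10.5

From dz/dt = 0: 0.0122y* = 0.337, so y* = 27.6.
From dx/dt = 0: 1.19(1 - x*/837) = 0.0046·27.6, giving x* = 837·(1 - 0.107) = 748.
From dy/dt = 0: 0.00107·748 - 0.329 = 0.045z*, so z* = 0.471/0.045 = 10.5.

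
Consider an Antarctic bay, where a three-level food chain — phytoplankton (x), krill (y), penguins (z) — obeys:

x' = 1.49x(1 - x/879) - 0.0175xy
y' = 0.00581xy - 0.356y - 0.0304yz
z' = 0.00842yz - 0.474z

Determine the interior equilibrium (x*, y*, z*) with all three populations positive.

From dz/dt = 0: 0.00842y* = 0.474, so y* = 56.3.
From dx/dt = 0: 1.49(1 - x*/879) = 0.0175·56.3, giving x* = 879·(1 - 0.661) = 298.
From dy/dt = 0: 0.00581·298 - 0.356 = 0.0304z*, so z* = 1.37/0.0304 = 45.2.

x* ≈ 298, y* ≈ 56.3, z* ≈ 45.2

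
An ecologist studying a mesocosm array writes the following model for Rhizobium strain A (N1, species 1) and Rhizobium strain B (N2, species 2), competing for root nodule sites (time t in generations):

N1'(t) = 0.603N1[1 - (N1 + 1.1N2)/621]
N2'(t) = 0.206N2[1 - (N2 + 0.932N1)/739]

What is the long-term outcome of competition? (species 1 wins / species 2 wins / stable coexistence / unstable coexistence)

species 2 excludes species 1

Compare the nullcline intercepts: K1/α12 = 621/1.1 = 565 < K2 = 739; K2/α21 = 739/0.932 = 793 > K1 = 621.
Since the inequalities point opposite ways, species 2 can invade but species 1 cannot.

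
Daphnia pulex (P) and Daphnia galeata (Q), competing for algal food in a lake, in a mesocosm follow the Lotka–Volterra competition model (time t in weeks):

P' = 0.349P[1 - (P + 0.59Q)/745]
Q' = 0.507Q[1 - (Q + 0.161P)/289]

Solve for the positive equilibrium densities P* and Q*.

P* ≈ 635, Q* ≈ 187

Setting both brackets to zero gives the nullclines P + 0.59Q = 745 and 0.161P + Q = 289.
Substituting Q = 289 - 0.161P into the first: P(1 - 0.59·0.161) = 745 - 0.59·289.
So P* = 574/0.905 = 635, and then Q* = 289 - 0.161·635 = 187.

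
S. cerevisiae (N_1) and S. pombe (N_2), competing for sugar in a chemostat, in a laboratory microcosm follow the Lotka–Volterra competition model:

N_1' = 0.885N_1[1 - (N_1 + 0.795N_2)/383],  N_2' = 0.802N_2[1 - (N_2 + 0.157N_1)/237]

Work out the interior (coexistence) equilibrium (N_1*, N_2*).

N_1* ≈ 222, N_2* ≈ 202

Setting both brackets to zero gives the nullclines N_1 + 0.795N_2 = 383 and 0.157N_1 + N_2 = 237.
Substituting N_2 = 237 - 0.157N_1 into the first: N_1(1 - 0.795·0.157) = 383 - 0.795·237.
So N_1* = 195/0.875 = 222, and then N_2* = 237 - 0.157·222 = 202.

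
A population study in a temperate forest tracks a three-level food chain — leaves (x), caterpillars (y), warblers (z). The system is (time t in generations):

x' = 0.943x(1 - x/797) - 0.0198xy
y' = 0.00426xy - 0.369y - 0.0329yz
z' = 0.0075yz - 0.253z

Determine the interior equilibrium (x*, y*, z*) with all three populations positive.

From dz/dt = 0: 0.0075y* = 0.253, so y* = 33.7.
From dx/dt = 0: 0.943(1 - x*/797) = 0.0198·33.7, giving x* = 797·(1 - 0.708) = 232.
From dy/dt = 0: 0.00426·232 - 0.369 = 0.0329z*, so z* = 0.621/0.0329 = 18.9.

x* ≈ 232, y* ≈ 33.7, z* ≈ 18.9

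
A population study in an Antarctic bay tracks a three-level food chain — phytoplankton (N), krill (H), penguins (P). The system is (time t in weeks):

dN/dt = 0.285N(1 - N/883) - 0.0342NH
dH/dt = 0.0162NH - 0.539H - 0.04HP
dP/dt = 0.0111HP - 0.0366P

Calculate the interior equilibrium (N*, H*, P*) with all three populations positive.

From dP/dt = 0: 0.0111H* = 0.0366, so H* = 3.3.
From dN/dt = 0: 0.285(1 - N*/883) = 0.0342·3.3, giving N* = 883·(1 - 0.396) = 534.
From dH/dt = 0: 0.0162·534 - 0.539 = 0.04P*, so P* = 8.11/0.04 = 203.

N* ≈ 534, H* ≈ 3.3, P* ≈ 203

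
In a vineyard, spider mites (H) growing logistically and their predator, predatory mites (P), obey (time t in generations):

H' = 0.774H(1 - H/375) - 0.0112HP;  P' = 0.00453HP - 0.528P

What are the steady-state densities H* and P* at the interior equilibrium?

From dP/dt = 0 with P > 0: 0.00453H* = 0.528, so H* = 117.
Substitute into dH/dt = 0: 0.774(1 - 117/375) = 0.0112P*.
The bracket is 0.689, giving P* = 0.533/0.0112 = 47.6.

H* ≈ 117, P* ≈ 47.6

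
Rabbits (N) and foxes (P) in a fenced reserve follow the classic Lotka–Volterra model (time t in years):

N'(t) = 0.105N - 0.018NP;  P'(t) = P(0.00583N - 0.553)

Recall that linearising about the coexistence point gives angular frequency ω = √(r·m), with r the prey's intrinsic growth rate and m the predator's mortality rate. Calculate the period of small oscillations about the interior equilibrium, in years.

Here r = 0.105 and m = 0.553, so r·m = 0.0581.
ω = √0.0581 = 0.241 per year, hence T = 2π/ω ≈ 26.1 years.

T ≈ 26.1 years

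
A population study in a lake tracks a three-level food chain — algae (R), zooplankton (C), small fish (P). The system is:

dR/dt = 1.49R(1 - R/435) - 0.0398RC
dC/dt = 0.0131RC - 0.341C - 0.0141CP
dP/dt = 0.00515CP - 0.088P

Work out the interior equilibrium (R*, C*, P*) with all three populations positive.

From dP/dt = 0: 0.00515C* = 0.088, so C* = 17.1.
From dR/dt = 0: 1.49(1 - R*/435) = 0.0398·17.1, giving R* = 435·(1 - 0.456) = 236.
From dC/dt = 0: 0.0131·236 - 0.341 = 0.0141P*, so P* = 2.76/0.0141 = 195.

R* ≈ 236, C* ≈ 17.1, P* ≈ 195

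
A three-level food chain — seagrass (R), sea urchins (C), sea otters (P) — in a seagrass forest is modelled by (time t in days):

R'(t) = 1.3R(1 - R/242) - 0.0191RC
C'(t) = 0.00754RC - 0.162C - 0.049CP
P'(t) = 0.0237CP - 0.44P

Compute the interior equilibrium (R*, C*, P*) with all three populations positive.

From dP/dt = 0: 0.0237C* = 0.44, so C* = 18.6.
From dR/dt = 0: 1.3(1 - R*/242) = 0.0191·18.6, giving R* = 242·(1 - 0.273) = 176.
From dC/dt = 0: 0.00754·176 - 0.162 = 0.049P*, so P* = 1.16/0.049 = 23.8.

R* ≈ 176, C* ≈ 18.6, P* ≈ 23.8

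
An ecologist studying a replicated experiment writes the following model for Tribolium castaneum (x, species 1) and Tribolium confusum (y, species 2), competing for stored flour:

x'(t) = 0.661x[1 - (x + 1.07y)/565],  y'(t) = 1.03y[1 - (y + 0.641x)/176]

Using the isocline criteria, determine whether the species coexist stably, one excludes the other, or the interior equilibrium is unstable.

Compare the nullcline intercepts: K1/α12 = 565/1.07 = 528 > K2 = 176; K2/α21 = 176/0.641 = 275 < K1 = 565.
Since the inequalities point opposite ways, species 1 can invade but species 2 cannot.

species 1 excludes species 2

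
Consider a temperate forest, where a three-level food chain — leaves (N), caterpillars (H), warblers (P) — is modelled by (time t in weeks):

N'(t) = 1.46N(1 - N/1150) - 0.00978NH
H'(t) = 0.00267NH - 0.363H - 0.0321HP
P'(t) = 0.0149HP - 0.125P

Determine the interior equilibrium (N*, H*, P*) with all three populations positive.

N* ≈ 1090, H* ≈ 8.39, P* ≈ 79

From dP/dt = 0: 0.0149H* = 0.125, so H* = 8.39.
From dN/dt = 0: 1.46(1 - N*/1150) = 0.00978·8.39, giving N* = 1150·(1 - 0.0562) = 1090.
From dH/dt = 0: 0.00267·1090 - 0.363 = 0.0321P*, so P* = 2.53/0.0321 = 79.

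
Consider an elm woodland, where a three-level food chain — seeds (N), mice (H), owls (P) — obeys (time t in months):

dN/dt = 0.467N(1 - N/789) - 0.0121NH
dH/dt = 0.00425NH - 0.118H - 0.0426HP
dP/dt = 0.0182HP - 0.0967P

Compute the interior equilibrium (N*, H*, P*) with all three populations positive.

N* ≈ 680, H* ≈ 5.31, P* ≈ 65.1

From dP/dt = 0: 0.0182H* = 0.0967, so H* = 5.31.
From dN/dt = 0: 0.467(1 - N*/789) = 0.0121·5.31, giving N* = 789·(1 - 0.138) = 680.
From dH/dt = 0: 0.00425·680 - 0.118 = 0.0426P*, so P* = 2.77/0.0426 = 65.1.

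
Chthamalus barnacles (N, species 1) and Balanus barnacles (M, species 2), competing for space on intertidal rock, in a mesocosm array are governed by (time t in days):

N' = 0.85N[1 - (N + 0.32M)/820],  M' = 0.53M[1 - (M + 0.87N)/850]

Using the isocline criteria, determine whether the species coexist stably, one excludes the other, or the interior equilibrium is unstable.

stable coexistence

Compare the nullcline intercepts: K1/α12 = 820/0.32 = 2560 > K2 = 850; K2/α21 = 850/0.87 = 977 > K1 = 820.
Since both inequalities hold, each species can invade when rare, so the interior equilibrium is stable.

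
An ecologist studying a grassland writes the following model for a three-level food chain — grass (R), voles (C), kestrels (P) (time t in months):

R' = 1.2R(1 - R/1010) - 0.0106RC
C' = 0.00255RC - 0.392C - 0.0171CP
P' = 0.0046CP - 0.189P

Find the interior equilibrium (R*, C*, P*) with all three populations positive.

From dP/dt = 0: 0.0046C* = 0.189, so C* = 41.1.
From dR/dt = 0: 1.2(1 - R*/1010) = 0.0106·41.1, giving R* = 1010·(1 - 0.363) = 643.
From dC/dt = 0: 0.00255·643 - 0.392 = 0.0171P*, so P* = 1.25/0.0171 = 73.

R* ≈ 643, C* ≈ 41.1, P* ≈ 73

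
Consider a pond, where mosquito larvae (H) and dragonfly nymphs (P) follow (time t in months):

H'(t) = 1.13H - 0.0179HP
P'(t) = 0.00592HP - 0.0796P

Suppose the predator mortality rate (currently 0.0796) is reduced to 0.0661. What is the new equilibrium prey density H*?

At the interior fixed point, setting dP/dt = 0 with P > 0 fixes H* = (predator death rate)/(HP coefficient) — independent of the other coefficients.
With the change, H* = 0.0661/0.00592 = 11.2; it falls from 13.4.

H* ≈ 11.2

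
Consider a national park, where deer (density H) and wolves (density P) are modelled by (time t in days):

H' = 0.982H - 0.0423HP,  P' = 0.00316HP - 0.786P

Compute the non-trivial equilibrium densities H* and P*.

Set dP/dt = 0 with P > 0: 0.00316H - 0.786 = 0, so H* = 0.786/0.00316 = 249.
Set dH/dt = 0 with H > 0: 0.982 - 0.0423P = 0, so P* = 0.982/0.0423 = 23.2.

H* ≈ 249, P* ≈ 23.2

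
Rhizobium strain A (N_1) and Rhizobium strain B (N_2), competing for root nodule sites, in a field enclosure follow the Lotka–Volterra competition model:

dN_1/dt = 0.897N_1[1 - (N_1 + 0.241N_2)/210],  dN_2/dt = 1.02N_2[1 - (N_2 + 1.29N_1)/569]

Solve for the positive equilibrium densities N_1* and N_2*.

Setting both brackets to zero gives the nullclines N_1 + 0.241N_2 = 210 and 1.29N_1 + N_2 = 569.
Substituting N_2 = 569 - 1.29N_1 into the first: N_1(1 - 0.241·1.29) = 210 - 0.241·569.
So N_1* = 72.9/0.689 = 106, and then N_2* = 569 - 1.29·106 = 433.

N_1* ≈ 106, N_2* ≈ 433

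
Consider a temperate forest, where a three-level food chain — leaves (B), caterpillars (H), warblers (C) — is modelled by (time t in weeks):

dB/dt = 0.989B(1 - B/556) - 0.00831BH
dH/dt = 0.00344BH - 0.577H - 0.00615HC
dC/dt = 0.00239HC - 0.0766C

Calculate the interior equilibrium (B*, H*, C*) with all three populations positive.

From dC/dt = 0: 0.00239H* = 0.0766, so H* = 32.1.
From dB/dt = 0: 0.989(1 - B*/556) = 0.00831·32.1, giving B* = 556·(1 - 0.269) = 406.
From dH/dt = 0: 0.00344·406 - 0.577 = 0.00615C*, so C* = 0.821/0.00615 = 133.

B* ≈ 406, H* ≈ 32.1, C* ≈ 133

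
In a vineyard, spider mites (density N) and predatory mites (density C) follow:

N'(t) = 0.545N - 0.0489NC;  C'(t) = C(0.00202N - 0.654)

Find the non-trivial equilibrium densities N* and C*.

N* ≈ 324, C* ≈ 11.1

Set dC/dt = 0 with C > 0: 0.00202N - 0.654 = 0, so N* = 0.654/0.00202 = 324.
Set dN/dt = 0 with N > 0: 0.545 - 0.0489C = 0, so C* = 0.545/0.0489 = 11.1.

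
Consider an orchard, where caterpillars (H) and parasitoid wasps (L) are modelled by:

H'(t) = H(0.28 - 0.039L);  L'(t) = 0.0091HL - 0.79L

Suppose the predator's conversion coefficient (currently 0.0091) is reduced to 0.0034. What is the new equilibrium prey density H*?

H* ≈ 232

At the interior fixed point, setting dL/dt = 0 with L > 0 fixes H* = (predator death rate)/(HL coefficient) — independent of the other coefficients.
With the change, H* = 0.79/0.0034 = 232; it rises from 86.8.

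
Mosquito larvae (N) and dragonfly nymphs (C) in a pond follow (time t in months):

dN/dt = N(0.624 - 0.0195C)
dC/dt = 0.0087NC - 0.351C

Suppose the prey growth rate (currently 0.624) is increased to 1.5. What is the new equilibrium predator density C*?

C* ≈ 76.9

At the interior fixed point, setting dN/dt = 0 with N > 0 fixes C* = (prey growth rate)/(NC coefficient) — independent of the other coefficients.
With the change, C* = 1.5/0.0195 = 76.9; it rises from 32.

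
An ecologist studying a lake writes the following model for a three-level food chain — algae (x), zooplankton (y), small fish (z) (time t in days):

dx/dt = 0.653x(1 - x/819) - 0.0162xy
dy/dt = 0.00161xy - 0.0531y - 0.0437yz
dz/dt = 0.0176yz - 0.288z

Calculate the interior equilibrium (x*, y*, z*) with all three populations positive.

x* ≈ 487, y* ≈ 16.4, z* ≈ 16.7

From dz/dt = 0: 0.0176y* = 0.288, so y* = 16.4.
From dx/dt = 0: 0.653(1 - x*/819) = 0.0162·16.4, giving x* = 819·(1 - 0.406) = 487.
From dy/dt = 0: 0.00161·487 - 0.0531 = 0.0437z*, so z* = 0.73/0.0437 = 16.7.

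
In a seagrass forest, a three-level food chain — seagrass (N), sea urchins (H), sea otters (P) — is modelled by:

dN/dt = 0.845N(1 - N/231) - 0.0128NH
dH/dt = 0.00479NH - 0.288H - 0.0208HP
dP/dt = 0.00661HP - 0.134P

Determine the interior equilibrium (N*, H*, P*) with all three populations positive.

From dP/dt = 0: 0.00661H* = 0.134, so H* = 20.3.
From dN/dt = 0: 0.845(1 - N*/231) = 0.0128·20.3, giving N* = 231·(1 - 0.307) = 160.
From dH/dt = 0: 0.00479·160 - 0.288 = 0.0208P*, so P* = 0.479/0.0208 = 23.

N* ≈ 160, H* ≈ 20.3, P* ≈ 23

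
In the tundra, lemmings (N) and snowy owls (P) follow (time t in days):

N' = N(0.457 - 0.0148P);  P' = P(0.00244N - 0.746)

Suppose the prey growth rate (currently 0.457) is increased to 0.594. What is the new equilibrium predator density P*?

P* ≈ 40.1

At the interior fixed point, setting dN/dt = 0 with N > 0 fixes P* = (prey growth rate)/(NP coefficient) — independent of the other coefficients.
With the change, P* = 0.594/0.0148 = 40.1; it rises from 30.9.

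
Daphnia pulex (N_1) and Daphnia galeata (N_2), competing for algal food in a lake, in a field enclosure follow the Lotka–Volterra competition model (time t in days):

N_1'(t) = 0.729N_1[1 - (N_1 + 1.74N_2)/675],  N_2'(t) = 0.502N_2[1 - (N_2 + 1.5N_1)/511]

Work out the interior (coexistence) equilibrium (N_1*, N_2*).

Setting both brackets to zero gives the nullclines N_1 + 1.74N_2 = 675 and 1.5N_1 + N_2 = 511.
Substituting N_2 = 511 - 1.5N_1 into the first: N_1(1 - 1.74·1.5) = 675 - 1.74·511.
So N_1* = -214/-1.61 = 133, and then N_2* = 511 - 1.5·133 = 311.

N_1* ≈ 133, N_2* ≈ 311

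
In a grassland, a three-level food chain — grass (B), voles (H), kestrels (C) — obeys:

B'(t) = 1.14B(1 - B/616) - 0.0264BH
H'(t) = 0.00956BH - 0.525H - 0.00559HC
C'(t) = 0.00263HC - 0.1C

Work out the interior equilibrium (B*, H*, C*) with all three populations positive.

B* ≈ 73.6, H* ≈ 38, C* ≈ 31.9

From dC/dt = 0: 0.00263H* = 0.1, so H* = 38.
From dB/dt = 0: 1.14(1 - B*/616) = 0.0264·38, giving B* = 616·(1 - 0.881) = 73.6.
From dH/dt = 0: 0.00956·73.6 - 0.525 = 0.00559C*, so C* = 0.179/0.00559 = 31.9.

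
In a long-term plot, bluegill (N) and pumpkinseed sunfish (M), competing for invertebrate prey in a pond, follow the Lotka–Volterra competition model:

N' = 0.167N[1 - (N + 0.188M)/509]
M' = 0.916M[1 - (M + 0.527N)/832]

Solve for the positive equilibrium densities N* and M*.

Setting both brackets to zero gives the nullclines N + 0.188M = 509 and 0.527N + M = 832.
Substituting M = 832 - 0.527N into the first: N(1 - 0.188·0.527) = 509 - 0.188·832.
So N* = 353/0.901 = 391, and then M* = 832 - 0.527·391 = 626.

N* ≈ 391, M* ≈ 626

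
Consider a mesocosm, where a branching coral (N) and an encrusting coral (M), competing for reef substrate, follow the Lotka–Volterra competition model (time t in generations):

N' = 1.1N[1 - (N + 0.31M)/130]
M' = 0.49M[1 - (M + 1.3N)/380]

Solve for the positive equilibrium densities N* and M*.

Setting both brackets to zero gives the nullclines N + 0.31M = 130 and 1.3N + M = 380.
Substituting M = 380 - 1.3N into the first: N(1 - 0.31·1.3) = 130 - 0.31·380.
So N* = 12.2/0.597 = 20.4, and then M* = 380 - 1.3·20.4 = 353.

N* ≈ 20.4, M* ≈ 353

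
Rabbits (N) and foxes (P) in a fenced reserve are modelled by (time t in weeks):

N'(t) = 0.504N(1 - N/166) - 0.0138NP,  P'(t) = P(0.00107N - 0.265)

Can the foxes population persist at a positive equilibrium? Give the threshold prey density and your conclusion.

The predator equation gives dP/dt > 0 only when N > 0.265/0.00107 = 248.
Without the predator, N → K = 166. Since 166 < 248, the predator cannot invade.

Threshold N = 248; K < 248, so no, the predator goes extinct.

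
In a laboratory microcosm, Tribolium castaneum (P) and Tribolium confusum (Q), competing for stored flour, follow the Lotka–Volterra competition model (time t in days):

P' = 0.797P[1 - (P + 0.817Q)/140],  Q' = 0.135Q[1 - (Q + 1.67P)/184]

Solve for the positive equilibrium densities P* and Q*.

P* ≈ 28.3, Q* ≈ 137

Setting both brackets to zero gives the nullclines P + 0.817Q = 140 and 1.67P + Q = 184.
Substituting Q = 184 - 1.67P into the first: P(1 - 0.817·1.67) = 140 - 0.817·184.
So P* = -10.3/-0.364 = 28.3, and then Q* = 184 - 1.67·28.3 = 137.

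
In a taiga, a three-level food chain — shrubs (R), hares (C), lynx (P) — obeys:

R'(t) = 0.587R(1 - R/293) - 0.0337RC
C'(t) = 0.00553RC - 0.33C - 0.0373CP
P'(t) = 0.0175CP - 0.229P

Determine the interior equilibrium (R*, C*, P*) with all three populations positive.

From dP/dt = 0: 0.0175C* = 0.229, so C* = 13.1.
From dR/dt = 0: 0.587(1 - R*/293) = 0.0337·13.1, giving R* = 293·(1 - 0.751) = 72.9.
From dC/dt = 0: 0.00553·72.9 - 0.33 = 0.0373P*, so P* = 0.073/0.0373 = 1.96.

R* ≈ 72.9, C* ≈ 13.1, P* ≈ 1.96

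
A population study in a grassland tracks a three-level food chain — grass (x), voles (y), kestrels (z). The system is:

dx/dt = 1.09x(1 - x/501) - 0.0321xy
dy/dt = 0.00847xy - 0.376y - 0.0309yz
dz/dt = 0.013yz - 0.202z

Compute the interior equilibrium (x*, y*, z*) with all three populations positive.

x* ≈ 272, y* ≈ 15.5, z* ≈ 62.3

From dz/dt = 0: 0.013y* = 0.202, so y* = 15.5.
From dx/dt = 0: 1.09(1 - x*/501) = 0.0321·15.5, giving x* = 501·(1 - 0.458) = 272.
From dy/dt = 0: 0.00847·272 - 0.376 = 0.0309z*, so z* = 1.93/0.0309 = 62.3.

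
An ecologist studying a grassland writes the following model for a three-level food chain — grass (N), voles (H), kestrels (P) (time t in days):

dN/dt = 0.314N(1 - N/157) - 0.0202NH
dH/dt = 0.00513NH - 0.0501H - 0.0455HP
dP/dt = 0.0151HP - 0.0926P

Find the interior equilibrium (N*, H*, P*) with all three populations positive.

N* ≈ 95.1, H* ≈ 6.13, P* ≈ 9.62

From dP/dt = 0: 0.0151H* = 0.0926, so H* = 6.13.
From dN/dt = 0: 0.314(1 - N*/157) = 0.0202·6.13, giving N* = 157·(1 - 0.395) = 95.1.
From dH/dt = 0: 0.00513·95.1 - 0.0501 = 0.0455P*, so P* = 0.438/0.0455 = 9.62.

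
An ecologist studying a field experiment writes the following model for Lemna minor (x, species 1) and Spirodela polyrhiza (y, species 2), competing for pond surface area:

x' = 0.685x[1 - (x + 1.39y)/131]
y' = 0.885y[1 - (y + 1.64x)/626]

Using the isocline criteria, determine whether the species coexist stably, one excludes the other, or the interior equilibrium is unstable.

Compare the nullcline intercepts: K1/α12 = 131/1.39 = 94.2 < K2 = 626; K2/α21 = 626/1.64 = 382 > K1 = 131.
Since the inequalities point opposite ways, species 2 can invade but species 1 cannot.

species 2 excludes species 1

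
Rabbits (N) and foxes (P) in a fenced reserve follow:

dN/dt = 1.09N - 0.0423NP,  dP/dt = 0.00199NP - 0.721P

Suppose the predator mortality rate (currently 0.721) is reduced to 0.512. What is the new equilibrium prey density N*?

N* ≈ 257

At the interior fixed point, setting dP/dt = 0 with P > 0 fixes N* = (predator death rate)/(NP coefficient) — independent of the other coefficients.
With the change, N* = 0.512/0.00199 = 257; it falls from 362.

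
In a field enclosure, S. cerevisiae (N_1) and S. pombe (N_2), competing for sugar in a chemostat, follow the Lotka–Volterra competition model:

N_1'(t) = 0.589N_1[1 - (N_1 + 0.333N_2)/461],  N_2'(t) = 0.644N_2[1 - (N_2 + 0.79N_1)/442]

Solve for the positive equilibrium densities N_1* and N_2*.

Setting both brackets to zero gives the nullclines N_1 + 0.333N_2 = 461 and 0.79N_1 + N_2 = 442.
Substituting N_2 = 442 - 0.79N_1 into the first: N_1(1 - 0.333·0.79) = 461 - 0.333·442.
So N_1* = 314/0.737 = 426, and then N_2* = 442 - 0.79·426 = 106.

N_1* ≈ 426, N_2* ≈ 106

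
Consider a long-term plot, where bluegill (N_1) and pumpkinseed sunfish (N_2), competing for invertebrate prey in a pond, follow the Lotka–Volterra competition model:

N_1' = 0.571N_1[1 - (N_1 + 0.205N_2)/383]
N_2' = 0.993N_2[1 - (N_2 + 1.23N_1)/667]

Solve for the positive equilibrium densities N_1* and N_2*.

N_1* ≈ 329, N_2* ≈ 262

Setting both brackets to zero gives the nullclines N_1 + 0.205N_2 = 383 and 1.23N_1 + N_2 = 667.
Substituting N_2 = 667 - 1.23N_1 into the first: N_1(1 - 0.205·1.23) = 383 - 0.205·667.
So N_1* = 246/0.748 = 329, and then N_2* = 667 - 1.23·329 = 262.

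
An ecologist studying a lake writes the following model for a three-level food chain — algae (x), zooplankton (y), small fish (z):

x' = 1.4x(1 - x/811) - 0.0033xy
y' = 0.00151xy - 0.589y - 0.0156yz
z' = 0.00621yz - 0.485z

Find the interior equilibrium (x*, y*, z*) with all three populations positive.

From dz/dt = 0: 0.00621y* = 0.485, so y* = 78.1.
From dx/dt = 0: 1.4(1 - x*/811) = 0.0033·78.1, giving x* = 811·(1 - 0.184) = 662.
From dy/dt = 0: 0.00151·662 - 0.589 = 0.0156z*, so z* = 0.41/0.0156 = 26.3.

x* ≈ 662, y* ≈ 78.1, z* ≈ 26.3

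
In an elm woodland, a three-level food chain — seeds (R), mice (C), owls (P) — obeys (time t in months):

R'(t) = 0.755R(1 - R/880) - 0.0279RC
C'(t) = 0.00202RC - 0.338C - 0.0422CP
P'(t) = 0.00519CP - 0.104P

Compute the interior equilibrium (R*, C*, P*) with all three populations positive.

From dP/dt = 0: 0.00519C* = 0.104, so C* = 20.
From dR/dt = 0: 0.755(1 - R*/880) = 0.0279·20, giving R* = 880·(1 - 0.74) = 228.
From dC/dt = 0: 0.00202·228 - 0.338 = 0.0422P*, so P* = 0.123/0.0422 = 2.92.

R* ≈ 228, C* ≈ 20, P* ≈ 2.92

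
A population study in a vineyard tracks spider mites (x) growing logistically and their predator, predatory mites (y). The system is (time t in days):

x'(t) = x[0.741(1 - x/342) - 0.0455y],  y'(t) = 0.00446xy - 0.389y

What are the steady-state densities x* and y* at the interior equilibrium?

From dy/dt = 0 with y > 0: 0.00446x* = 0.389, so x* = 87.2.
Substitute into dx/dt = 0: 0.741(1 - 87.2/342) = 0.0455y*.
The bracket is 0.745, giving y* = 0.552/0.0455 = 12.1.

x* ≈ 87.2, y* ≈ 12.1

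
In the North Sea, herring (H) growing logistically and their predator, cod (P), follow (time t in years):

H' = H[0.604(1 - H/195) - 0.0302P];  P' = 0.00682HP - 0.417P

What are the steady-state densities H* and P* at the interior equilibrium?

From dP/dt = 0 with P > 0: 0.00682H* = 0.417, so H* = 61.1.
Substitute into dH/dt = 0: 0.604(1 - 61.1/195) = 0.0302P*.
The bracket is 0.686, giving P* = 0.415/0.0302 = 13.7.

H* ≈ 61.1, P* ≈ 13.7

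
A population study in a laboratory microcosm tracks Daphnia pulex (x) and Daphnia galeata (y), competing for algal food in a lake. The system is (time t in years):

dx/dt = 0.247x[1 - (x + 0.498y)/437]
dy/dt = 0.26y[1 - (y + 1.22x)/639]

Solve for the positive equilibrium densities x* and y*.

Setting both brackets to zero gives the nullclines x + 0.498y = 437 and 1.22x + y = 639.
Substituting y = 639 - 1.22x into the first: x(1 - 0.498·1.22) = 437 - 0.498·639.
So x* = 119/0.392 = 303, and then y* = 639 - 1.22·303 = 270.

x* ≈ 303, y* ≈ 270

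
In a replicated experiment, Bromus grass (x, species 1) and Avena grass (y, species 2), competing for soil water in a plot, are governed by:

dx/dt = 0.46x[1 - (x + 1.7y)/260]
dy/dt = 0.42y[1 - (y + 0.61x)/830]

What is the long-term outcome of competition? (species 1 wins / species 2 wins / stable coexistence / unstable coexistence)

species 2 excludes species 1

Compare the nullcline intercepts: K1/α12 = 260/1.7 = 153 < K2 = 830; K2/α21 = 830/0.61 = 1360 > K1 = 260.
Since the inequalities point opposite ways, species 2 can invade but species 1 cannot.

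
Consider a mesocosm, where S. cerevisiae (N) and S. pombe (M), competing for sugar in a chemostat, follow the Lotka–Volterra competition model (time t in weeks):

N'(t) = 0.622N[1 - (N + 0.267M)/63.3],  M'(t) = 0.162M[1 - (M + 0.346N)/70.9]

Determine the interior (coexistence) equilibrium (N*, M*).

Setting both brackets to zero gives the nullclines N + 0.267M = 63.3 and 0.346N + M = 70.9.
Substituting M = 70.9 - 0.346N into the first: N(1 - 0.267·0.346) = 63.3 - 0.267·70.9.
So N* = 44.4/0.908 = 48.9, and then M* = 70.9 - 0.346·48.9 = 54.

N* ≈ 48.9, M* ≈ 54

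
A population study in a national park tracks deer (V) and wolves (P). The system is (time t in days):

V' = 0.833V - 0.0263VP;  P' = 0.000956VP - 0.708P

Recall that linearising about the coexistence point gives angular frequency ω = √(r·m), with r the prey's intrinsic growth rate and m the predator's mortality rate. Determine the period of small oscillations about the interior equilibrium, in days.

Here r = 0.833 and m = 0.708, so r·m = 0.59.
ω = √0.59 = 0.768 per day, hence T = 2π/ω ≈ 8.18 days.

T ≈ 8.18 days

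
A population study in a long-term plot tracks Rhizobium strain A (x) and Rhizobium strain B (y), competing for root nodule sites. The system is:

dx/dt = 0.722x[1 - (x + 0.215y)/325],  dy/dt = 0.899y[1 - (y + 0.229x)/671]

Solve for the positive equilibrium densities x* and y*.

Setting both brackets to zero gives the nullclines x + 0.215y = 325 and 0.229x + y = 671.
Substituting y = 671 - 0.229x into the first: x(1 - 0.215·0.229) = 325 - 0.215·671.
So x* = 181/0.951 = 190, and then y* = 671 - 0.229·190 = 627.

x* ≈ 190, y* ≈ 627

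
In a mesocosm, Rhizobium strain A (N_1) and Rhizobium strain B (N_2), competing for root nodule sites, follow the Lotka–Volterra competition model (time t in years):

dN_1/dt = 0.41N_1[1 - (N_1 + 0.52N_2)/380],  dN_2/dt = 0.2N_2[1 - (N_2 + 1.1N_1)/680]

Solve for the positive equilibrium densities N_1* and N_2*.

N_1* ≈ 61.7, N_2* ≈ 612

Setting both brackets to zero gives the nullclines N_1 + 0.52N_2 = 380 and 1.1N_1 + N_2 = 680.
Substituting N_2 = 680 - 1.1N_1 into the first: N_1(1 - 0.52·1.1) = 380 - 0.52·680.
So N_1* = 26.4/0.428 = 61.7, and then N_2* = 680 - 1.1·61.7 = 612.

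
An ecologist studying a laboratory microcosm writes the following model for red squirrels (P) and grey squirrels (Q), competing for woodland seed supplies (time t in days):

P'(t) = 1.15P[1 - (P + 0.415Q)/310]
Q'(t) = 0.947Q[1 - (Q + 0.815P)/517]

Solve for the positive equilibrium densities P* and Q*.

P* ≈ 144, Q* ≈ 399

Setting both brackets to zero gives the nullclines P + 0.415Q = 310 and 0.815P + Q = 517.
Substituting Q = 517 - 0.815P into the first: P(1 - 0.415·0.815) = 310 - 0.415·517.
So P* = 95.4/0.662 = 144, and then Q* = 517 - 0.815·144 = 399.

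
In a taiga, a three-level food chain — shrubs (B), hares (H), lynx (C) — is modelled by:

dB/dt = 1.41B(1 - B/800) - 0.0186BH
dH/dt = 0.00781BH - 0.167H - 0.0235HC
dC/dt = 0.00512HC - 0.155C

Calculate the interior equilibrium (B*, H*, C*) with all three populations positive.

From dC/dt = 0: 0.00512H* = 0.155, so H* = 30.3.
From dB/dt = 0: 1.41(1 - B*/800) = 0.0186·30.3, giving B* = 800·(1 - 0.399) = 481.
From dH/dt = 0: 0.00781·481 - 0.167 = 0.0235C*, so C* = 3.59/0.0235 = 153.

B* ≈ 481, H* ≈ 30.3, C* ≈ 153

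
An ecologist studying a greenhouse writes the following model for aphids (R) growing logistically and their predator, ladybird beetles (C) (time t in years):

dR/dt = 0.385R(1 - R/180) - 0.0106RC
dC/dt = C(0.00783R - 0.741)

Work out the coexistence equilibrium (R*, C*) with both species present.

R* ≈ 94.6, C* ≈ 17.2

From dC/dt = 0 with C > 0: 0.00783R* = 0.741, so R* = 94.6.
Substitute into dR/dt = 0: 0.385(1 - 94.6/180) = 0.0106C*.
The bracket is 0.474, giving C* = 0.183/0.0106 = 17.2.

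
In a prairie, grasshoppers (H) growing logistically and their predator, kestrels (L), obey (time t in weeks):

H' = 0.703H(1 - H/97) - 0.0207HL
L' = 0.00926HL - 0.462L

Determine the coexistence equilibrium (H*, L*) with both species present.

H* ≈ 49.9, L* ≈ 16.5

From dL/dt = 0 with L > 0: 0.00926H* = 0.462, so H* = 49.9.
Substitute into dH/dt = 0: 0.703(1 - 49.9/97) = 0.0207L*.
The bracket is 0.486, giving L* = 0.341/0.0207 = 16.5.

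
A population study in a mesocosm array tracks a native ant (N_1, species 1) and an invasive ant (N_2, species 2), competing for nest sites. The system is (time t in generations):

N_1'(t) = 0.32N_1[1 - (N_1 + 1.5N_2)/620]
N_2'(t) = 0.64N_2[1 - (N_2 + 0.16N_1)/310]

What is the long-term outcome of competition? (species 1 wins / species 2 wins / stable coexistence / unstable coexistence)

Compare the nullcline intercepts: K1/α12 = 620/1.5 = 413 > K2 = 310; K2/α21 = 310/0.16 = 1940 > K1 = 620.
Since both inequalities hold, each species can invade when rare, so the interior equilibrium is stable.

stable coexistence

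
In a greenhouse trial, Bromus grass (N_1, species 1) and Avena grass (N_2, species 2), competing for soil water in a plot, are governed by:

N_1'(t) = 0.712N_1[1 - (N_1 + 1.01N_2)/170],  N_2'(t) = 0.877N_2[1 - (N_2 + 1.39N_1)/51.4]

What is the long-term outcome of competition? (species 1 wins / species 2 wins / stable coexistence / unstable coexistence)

species 1 excludes species 2

Compare the nullcline intercepts: K1/α12 = 170/1.01 = 168 > K2 = 51.4; K2/α21 = 51.4/1.39 = 37 < K1 = 170.
Since the inequalities point opposite ways, species 1 can invade but species 2 cannot.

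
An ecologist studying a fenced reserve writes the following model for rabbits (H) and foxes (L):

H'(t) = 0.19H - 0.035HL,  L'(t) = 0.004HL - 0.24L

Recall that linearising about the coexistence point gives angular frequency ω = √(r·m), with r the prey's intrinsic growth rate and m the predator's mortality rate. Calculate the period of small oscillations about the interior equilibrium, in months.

T ≈ 29.4 months

Here r = 0.19 and m = 0.24, so r·m = 0.0456.
ω = √0.0456 = 0.214 per month, hence T = 2π/ω ≈ 29.4 months.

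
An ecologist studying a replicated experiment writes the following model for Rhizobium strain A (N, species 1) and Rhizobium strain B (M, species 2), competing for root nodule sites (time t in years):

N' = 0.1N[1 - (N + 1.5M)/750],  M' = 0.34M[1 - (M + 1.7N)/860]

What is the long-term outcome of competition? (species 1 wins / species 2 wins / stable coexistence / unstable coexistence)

Compare the nullcline intercepts: K1/α12 = 750/1.5 = 500 < K2 = 860; K2/α21 = 860/1.7 = 506 < K1 = 750.
Since both are reversed, neither can invade when rare; the interior point is a saddle.

unstable coexistence (outcome depends on initial conditions)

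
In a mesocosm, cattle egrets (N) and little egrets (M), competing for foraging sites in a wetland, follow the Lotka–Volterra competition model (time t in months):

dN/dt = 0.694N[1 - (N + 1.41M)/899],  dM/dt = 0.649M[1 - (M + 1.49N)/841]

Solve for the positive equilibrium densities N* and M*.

Setting both brackets to zero gives the nullclines N + 1.41M = 899 and 1.49N + M = 841.
Substituting M = 841 - 1.49N into the first: N(1 - 1.41·1.49) = 899 - 1.41·841.
So N* = -287/-1.1 = 261, and then M* = 841 - 1.49·261 = 453.

N* ≈ 261, M* ≈ 453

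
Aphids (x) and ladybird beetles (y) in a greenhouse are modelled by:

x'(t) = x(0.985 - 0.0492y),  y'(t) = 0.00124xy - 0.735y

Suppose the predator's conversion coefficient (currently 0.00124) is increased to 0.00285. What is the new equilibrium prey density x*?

At the interior fixed point, setting dy/dt = 0 with y > 0 fixes x* = (predator death rate)/(xy coefficient) — independent of the other coefficients.
With the change, x* = 0.735/0.00285 = 258; it falls from 593.

x* ≈ 258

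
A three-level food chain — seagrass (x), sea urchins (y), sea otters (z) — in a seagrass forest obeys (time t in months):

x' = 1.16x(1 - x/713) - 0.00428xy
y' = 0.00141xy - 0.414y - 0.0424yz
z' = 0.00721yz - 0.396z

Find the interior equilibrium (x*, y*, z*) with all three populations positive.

x* ≈ 569, y* ≈ 54.9, z* ≈ 9.14

From dz/dt = 0: 0.00721y* = 0.396, so y* = 54.9.
From dx/dt = 0: 1.16(1 - x*/713) = 0.00428·54.9, giving x* = 713·(1 - 0.203) = 569.
From dy/dt = 0: 0.00141·569 - 0.414 = 0.0424z*, so z* = 0.388/0.0424 = 9.14.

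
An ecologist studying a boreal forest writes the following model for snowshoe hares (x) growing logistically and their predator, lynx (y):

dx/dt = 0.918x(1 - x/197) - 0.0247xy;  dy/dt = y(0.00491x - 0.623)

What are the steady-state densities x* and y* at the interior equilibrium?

From dy/dt = 0 with y > 0: 0.00491x* = 0.623, so x* = 127.
Substitute into dx/dt = 0: 0.918(1 - 127/197) = 0.0247y*.
The bracket is 0.356, giving y* = 0.327/0.0247 = 13.2.

x* ≈ 127, y* ≈ 13.2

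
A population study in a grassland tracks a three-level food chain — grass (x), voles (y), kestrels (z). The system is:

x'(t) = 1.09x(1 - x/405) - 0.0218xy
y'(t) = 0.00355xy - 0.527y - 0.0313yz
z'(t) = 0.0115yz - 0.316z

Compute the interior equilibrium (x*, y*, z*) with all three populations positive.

x* ≈ 182, y* ≈ 27.5, z* ≈ 3.85

From dz/dt = 0: 0.0115y* = 0.316, so y* = 27.5.
From dx/dt = 0: 1.09(1 - x*/405) = 0.0218·27.5, giving x* = 405·(1 - 0.55) = 182.
From dy/dt = 0: 0.00355·182 - 0.527 = 0.0313z*, so z* = 0.121/0.0313 = 3.85.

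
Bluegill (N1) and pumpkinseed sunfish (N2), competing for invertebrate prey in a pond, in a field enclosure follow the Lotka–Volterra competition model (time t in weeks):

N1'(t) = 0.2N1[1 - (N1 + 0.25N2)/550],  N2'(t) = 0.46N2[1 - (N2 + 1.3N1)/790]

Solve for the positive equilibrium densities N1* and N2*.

N1* ≈ 522, N2* ≈ 111

Setting both brackets to zero gives the nullclines N1 + 0.25N2 = 550 and 1.3N1 + N2 = 790.
Substituting N2 = 790 - 1.3N1 into the first: N1(1 - 0.25·1.3) = 550 - 0.25·790.
So N1* = 352/0.675 = 522, and then N2* = 790 - 1.3·522 = 111.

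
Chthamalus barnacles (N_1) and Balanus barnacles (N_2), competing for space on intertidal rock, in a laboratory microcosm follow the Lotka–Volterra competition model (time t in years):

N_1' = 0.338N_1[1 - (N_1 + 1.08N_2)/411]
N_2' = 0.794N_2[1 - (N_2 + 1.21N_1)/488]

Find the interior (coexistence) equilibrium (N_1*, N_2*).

Setting both brackets to zero gives the nullclines N_1 + 1.08N_2 = 411 and 1.21N_1 + N_2 = 488.
Substituting N_2 = 488 - 1.21N_1 into the first: N_1(1 - 1.08·1.21) = 411 - 1.08·488.
So N_1* = -116/-0.307 = 378, and then N_2* = 488 - 1.21·378 = 30.3.

N_1* ≈ 378, N_2* ≈ 30.3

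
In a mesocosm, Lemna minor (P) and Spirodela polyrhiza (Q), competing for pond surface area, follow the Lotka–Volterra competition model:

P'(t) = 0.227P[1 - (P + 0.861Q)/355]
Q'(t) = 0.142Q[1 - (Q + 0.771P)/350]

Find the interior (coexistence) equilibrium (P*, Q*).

P* ≈ 160, Q* ≈ 227

Setting both brackets to zero gives the nullclines P + 0.861Q = 355 and 0.771P + Q = 350.
Substituting Q = 350 - 0.771P into the first: P(1 - 0.861·0.771) = 355 - 0.861·350.
So P* = 53.6/0.336 = 160, and then Q* = 350 - 0.771·160 = 227.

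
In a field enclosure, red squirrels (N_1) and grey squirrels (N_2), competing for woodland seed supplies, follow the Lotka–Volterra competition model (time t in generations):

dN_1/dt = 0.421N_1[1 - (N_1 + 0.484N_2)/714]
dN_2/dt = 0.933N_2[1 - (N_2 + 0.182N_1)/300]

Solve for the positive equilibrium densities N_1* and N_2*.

Setting both brackets to zero gives the nullclines N_1 + 0.484N_2 = 714 and 0.182N_1 + N_2 = 300.
Substituting N_2 = 300 - 0.182N_1 into the first: N_1(1 - 0.484·0.182) = 714 - 0.484·300.
So N_1* = 569/0.912 = 624, and then N_2* = 300 - 0.182·624 = 186.

N_1* ≈ 624, N_2* ≈ 186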